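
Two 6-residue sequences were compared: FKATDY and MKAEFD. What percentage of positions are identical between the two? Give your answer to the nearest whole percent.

4 positions differ (1, 4, 5, 6), so 2 of 6 match: 2/6 = 33.33%.

33%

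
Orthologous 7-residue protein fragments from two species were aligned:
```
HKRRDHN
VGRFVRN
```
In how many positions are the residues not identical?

5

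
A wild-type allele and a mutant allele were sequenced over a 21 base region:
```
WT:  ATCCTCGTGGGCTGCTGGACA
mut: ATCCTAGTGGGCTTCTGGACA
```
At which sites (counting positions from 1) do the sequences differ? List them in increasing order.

6, 14

Scanning 1-based: 6: C/A; 14: G/T.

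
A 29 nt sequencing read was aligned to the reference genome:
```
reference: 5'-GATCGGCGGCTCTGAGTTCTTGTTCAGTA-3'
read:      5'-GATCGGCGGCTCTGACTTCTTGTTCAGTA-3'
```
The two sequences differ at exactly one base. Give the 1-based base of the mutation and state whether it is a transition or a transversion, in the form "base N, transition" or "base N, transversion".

Base 16 changes G→C. G is a purine and C is a pyrimidine, so this is a transversion.

base 16, transversion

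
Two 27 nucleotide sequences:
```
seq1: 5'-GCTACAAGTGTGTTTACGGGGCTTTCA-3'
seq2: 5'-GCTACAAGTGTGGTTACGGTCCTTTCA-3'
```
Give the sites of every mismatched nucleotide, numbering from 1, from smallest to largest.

Differences at site 13 (T→G), site 20 (G→T), site 21 (G→C).

13, 20, 21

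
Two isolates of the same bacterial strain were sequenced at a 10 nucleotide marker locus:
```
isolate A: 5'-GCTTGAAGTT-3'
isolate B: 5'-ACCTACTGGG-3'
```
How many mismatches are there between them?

7

The sequences differ at positions 1, 3, 5, 6, 7, 9, 10 (1-based) — 7 in total.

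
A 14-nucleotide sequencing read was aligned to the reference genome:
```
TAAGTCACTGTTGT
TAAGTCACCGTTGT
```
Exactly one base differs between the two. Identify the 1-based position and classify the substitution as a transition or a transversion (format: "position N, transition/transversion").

The sequences differ only at position 9: T→C (pyrimidine→pyrimidine), a transition.

position 9, transition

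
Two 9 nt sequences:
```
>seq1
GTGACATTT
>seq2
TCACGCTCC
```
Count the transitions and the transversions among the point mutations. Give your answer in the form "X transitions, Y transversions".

4 transitions, 4 transversions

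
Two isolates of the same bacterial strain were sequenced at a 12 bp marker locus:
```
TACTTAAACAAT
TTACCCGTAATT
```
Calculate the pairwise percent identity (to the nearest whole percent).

25%

Mismatches at positions 2, 3, 4, 5, 6, 7, 8, 9, 11 (1-based): 9 of 12.
Identical positions: 3/12 = 25% → 25%.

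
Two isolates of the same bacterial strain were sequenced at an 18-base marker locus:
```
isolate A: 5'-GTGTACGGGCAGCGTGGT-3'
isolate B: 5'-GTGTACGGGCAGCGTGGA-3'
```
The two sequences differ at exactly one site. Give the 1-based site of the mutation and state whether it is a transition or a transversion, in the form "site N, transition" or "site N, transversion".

site 18, transversion

The sequences differ only at site 18: T→A (pyrimidine→purine), a transversion.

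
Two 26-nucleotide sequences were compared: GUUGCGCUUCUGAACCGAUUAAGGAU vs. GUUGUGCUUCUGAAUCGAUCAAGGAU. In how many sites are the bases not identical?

The sequences differ at sites 5, 15, 20 (1-based) — 3 in total.

3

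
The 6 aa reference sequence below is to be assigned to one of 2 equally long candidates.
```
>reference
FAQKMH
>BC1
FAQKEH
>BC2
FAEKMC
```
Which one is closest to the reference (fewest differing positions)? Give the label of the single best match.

BC1

BC1 differs at 1 position; BC2 differs at 2 positions. The closest is BC1.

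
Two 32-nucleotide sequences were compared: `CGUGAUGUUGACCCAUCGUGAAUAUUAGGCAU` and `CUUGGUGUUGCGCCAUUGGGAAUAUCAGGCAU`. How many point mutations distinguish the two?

7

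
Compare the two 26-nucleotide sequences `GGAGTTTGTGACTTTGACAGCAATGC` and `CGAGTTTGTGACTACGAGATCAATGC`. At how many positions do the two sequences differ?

5

The sequences differ at positions 1, 14, 15, 18, 20 (1-based) — 5 in total.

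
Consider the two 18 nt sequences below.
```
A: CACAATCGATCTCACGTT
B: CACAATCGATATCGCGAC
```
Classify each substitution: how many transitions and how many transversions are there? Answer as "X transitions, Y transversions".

2 transitions, 2 transversions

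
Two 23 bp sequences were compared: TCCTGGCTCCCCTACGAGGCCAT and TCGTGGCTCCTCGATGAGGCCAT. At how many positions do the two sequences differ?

The sequences differ at positions 3, 11, 13, 15 (1-based) — 4 in total.

4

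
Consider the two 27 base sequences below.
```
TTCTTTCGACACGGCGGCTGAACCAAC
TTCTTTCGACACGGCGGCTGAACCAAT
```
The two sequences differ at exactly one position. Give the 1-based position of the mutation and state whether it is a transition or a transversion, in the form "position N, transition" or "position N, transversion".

position 27, transition

Position 27 changes C→T. C is a pyrimidine and T is a pyrimidine, so this is a transition.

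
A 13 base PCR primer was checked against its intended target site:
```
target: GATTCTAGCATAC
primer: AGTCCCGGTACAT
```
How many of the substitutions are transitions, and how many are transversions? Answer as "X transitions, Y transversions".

Mismatches (1-based):
site 1: G→A (purine→purine, transition)
site 2: A→G (purine→purine, transition)
site 4: T→C (pyrimidine→pyrimidine, transition)
site 6: T→C (pyrimidine→pyrimidine, transition)
site 7: A→G (purine→purine, transition)
site 9: C→T (pyrimidine→pyrimidine, transition)
site 11: T→C (pyrimidine→pyrimidine, transition)
site 13: C→T (pyrimidine→pyrimidine, transition)

8 transitions, 0 transversions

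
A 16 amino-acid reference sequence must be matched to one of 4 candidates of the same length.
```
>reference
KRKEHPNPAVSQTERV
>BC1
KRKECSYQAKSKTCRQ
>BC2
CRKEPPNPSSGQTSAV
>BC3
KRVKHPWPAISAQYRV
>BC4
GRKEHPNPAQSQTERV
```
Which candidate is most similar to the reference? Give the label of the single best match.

BC4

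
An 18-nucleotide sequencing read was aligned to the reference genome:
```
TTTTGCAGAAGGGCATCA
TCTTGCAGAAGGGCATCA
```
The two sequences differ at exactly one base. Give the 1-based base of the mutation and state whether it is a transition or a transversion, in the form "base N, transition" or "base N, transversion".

Base 2 changes T→C. T is a pyrimidine and C is a pyrimidine, so this is a transition.

base 2, transition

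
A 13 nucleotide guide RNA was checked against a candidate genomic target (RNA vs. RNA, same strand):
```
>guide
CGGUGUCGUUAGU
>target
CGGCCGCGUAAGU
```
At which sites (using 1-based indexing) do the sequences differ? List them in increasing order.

Differences at site 4 (U→C), site 5 (G→C), site 6 (U→G), site 10 (U→A).

4, 5, 6, 10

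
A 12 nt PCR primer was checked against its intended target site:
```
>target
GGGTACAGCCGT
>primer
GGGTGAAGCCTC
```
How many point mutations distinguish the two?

The sequences differ at positions 5, 6, 11, 12 (1-based) — 4 in total.

4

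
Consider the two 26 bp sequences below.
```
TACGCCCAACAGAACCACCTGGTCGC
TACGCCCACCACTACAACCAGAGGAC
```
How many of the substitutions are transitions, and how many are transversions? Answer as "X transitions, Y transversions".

2 transitions, 7 transversions

Mismatches (1-based):
base 9: A→C (purine→pyrimidine, transversion)
base 12: G→C (purine→pyrimidine, transversion)
base 13: A→T (purine→pyrimidine, transversion)
base 16: C→A (pyrimidine→purine, transversion)
base 20: T→A (pyrimidine→purine, transversion)
base 22: G→A (purine→purine, transition)
base 23: T→G (pyrimidine→purine, transversion)
base 24: C→G (pyrimidine→purine, transversion)
base 25: G→A (purine→purine, transition)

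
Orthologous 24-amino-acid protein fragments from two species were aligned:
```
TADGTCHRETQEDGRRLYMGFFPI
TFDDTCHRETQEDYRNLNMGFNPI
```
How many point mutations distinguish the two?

Mismatches (1-based): position 2: A→F; position 4: G→D; position 14: G→Y; position 16: R→N; position 18: Y→N; position 22: F→N.

6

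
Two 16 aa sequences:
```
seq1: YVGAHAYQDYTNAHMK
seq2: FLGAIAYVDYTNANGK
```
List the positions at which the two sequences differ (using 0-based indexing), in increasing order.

0, 1, 4, 7, 13, 14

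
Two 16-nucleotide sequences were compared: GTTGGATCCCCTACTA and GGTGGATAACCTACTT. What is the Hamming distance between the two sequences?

4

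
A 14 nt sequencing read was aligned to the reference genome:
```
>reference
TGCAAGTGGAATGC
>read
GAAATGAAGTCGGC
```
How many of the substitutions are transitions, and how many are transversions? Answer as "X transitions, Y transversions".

2 transitions, 7 transversions

Mismatches (1-based):
position 1: T→G (pyrimidine→purine, transversion)
position 2: G→A (purine→purine, transition)
position 3: C→A (pyrimidine→purine, transversion)
position 5: A→T (purine→pyrimidine, transversion)
position 7: T→A (pyrimidine→purine, transversion)
position 8: G→A (purine→purine, transition)
position 10: A→T (purine→pyrimidine, transversion)
position 11: A→C (purine→pyrimidine, transversion)
position 12: T→G (pyrimidine→purine, transversion)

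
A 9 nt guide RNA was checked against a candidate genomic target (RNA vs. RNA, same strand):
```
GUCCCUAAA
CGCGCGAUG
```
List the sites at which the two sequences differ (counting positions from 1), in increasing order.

Differences at site 1 (G→C), site 2 (U→G), site 4 (C→G), site 6 (U→G), site 8 (A→U), site 9 (A→G).

1, 2, 4, 6, 8, 9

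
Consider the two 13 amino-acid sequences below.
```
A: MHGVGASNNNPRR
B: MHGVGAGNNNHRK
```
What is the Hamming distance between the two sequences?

3

Comparing position by position, 3 positions differ: 7 (S/G), 11 (P/H), 13 (R/K).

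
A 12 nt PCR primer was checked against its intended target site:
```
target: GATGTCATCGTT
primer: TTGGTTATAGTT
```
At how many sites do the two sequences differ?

The sequences differ at sites 1, 2, 3, 6, 9 (1-based) — 5 in total.

5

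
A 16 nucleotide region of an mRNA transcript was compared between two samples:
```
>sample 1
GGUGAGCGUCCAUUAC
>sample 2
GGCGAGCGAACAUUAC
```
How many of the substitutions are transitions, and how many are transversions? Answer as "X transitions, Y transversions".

1 transition, 2 transversions

Mismatches (1-based):
site 3: U→C (pyrimidine→pyrimidine, transition)
site 9: U→A (pyrimidine→purine, transversion)
site 10: C→A (pyrimidine→purine, transversion)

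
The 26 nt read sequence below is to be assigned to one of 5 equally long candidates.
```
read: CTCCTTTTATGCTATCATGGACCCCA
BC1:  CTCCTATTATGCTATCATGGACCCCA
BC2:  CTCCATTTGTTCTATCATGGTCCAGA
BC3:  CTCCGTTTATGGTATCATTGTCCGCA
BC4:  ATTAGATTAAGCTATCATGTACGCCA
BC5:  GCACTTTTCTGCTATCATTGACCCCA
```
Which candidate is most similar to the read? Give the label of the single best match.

Hamming distances to read — BC1: 1; BC2: 6; BC3: 5; BC4: 8; BC5: 5.
Smallest is BC1 with 1 mismatch.

BC1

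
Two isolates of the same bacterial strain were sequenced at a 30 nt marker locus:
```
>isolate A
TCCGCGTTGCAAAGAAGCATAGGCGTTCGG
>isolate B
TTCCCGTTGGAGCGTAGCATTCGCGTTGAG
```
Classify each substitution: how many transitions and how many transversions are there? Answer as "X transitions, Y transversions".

Transitions (purine↔purine or pyrimidine↔pyrimidine): 2 C→T, 12 A→G, 29 G→A.
Transversions (purine↔pyrimidine): 4 G→C, 10 C→G, 13 A→C, 15 A→T, 21 A→T, 22 G→C, 28 C→G.

3 transitions, 7 transversions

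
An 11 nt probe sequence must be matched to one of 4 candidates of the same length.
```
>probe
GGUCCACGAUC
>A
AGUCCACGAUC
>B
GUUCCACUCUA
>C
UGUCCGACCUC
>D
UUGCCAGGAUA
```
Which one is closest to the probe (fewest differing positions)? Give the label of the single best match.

A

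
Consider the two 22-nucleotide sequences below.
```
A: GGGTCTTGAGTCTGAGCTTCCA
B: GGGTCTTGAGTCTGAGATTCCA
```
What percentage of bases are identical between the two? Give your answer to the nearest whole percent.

1 position differs (17), so 21 of 22 match: 21/22 = 95.45%.

95%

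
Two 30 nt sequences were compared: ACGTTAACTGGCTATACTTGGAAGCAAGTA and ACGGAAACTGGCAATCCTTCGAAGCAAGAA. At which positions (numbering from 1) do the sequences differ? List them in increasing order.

Scanning 1-based: 4: T/G; 5: T/A; 13: T/A; 16: A/C; 20: G/C; 29: T/A.

4, 5, 13, 16, 20, 29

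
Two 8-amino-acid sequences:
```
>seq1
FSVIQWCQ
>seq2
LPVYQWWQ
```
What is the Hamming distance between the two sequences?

Comparing position by position, 4 positions differ: 1 (F/L), 2 (S/P), 4 (I/Y), 7 (C/W).

4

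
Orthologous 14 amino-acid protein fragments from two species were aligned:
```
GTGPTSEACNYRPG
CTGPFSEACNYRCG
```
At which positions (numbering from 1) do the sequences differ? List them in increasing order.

1, 5, 13

Scanning 1-based: 1: G/C; 5: T/F; 13: P/C.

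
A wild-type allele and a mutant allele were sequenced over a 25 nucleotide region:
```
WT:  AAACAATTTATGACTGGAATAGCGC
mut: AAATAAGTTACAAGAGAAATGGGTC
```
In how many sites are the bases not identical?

Comparing position by position, 10 sites differ: 4 (C/T), 7 (T/G), 11 (T/C), 12 (G/A), 14 (C/G), 15 (T/A), 17 (G/A), 21 (A/G), 23 (C/G), 24 (G/T).

10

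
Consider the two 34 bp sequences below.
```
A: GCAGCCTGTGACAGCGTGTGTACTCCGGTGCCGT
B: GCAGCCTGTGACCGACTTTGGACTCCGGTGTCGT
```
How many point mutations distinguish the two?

6

The sequences differ at positions 13, 15, 16, 18, 21, 31 (1-based) — 6 in total.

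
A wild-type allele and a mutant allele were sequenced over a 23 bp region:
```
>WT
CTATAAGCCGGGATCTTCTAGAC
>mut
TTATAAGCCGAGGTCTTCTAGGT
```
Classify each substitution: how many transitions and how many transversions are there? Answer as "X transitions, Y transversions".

5 transitions, 0 transversions

Transitions (purine↔purine or pyrimidine↔pyrimidine): 1 C→T, 11 G→A, 13 A→G, 22 A→G, 23 C→T.
Transversions (purine↔pyrimidine): none.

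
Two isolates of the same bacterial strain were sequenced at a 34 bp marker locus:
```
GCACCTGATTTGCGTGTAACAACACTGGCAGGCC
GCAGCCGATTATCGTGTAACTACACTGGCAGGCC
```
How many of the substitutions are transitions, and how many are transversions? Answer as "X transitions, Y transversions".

1 transition, 4 transversions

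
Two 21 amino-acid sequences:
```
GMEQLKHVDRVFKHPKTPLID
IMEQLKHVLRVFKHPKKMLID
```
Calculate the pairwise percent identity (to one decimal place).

81.0%

Mismatches at positions 1, 9, 17, 18 (1-based): 4 of 21.
Identical positions: 17/21 = 80.95% → 81.0%.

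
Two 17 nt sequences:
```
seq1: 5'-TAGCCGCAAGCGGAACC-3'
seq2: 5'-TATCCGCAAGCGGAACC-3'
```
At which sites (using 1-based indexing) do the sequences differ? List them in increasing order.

Differences at site 3 (G→T).

3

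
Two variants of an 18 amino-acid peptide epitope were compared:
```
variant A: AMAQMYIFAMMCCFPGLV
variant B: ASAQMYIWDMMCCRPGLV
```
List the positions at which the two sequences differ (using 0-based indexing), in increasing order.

1, 7, 8, 13

Scanning 0-based: 1: M/S; 7: F/W; 8: A/D; 13: F/R.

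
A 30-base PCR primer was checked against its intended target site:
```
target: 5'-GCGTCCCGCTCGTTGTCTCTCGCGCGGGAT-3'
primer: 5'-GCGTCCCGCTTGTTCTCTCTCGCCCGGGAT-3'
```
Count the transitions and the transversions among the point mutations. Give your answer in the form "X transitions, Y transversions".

Transitions (purine↔purine or pyrimidine↔pyrimidine): 11 C→T.
Transversions (purine↔pyrimidine): 15 G→C, 24 G→C.

1 transition, 2 transversions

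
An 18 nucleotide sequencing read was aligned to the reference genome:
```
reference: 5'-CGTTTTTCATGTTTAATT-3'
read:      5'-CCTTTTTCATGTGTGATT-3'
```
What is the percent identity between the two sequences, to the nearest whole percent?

83%

Mismatches at positions 2, 13, 15 (1-based): 3 of 18.
Identical positions: 15/18 = 83.33% → 83%.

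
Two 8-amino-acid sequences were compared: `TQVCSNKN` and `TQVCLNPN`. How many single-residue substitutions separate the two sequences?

2

The sequences differ at residues 5, 7 (1-based) — 2 in total.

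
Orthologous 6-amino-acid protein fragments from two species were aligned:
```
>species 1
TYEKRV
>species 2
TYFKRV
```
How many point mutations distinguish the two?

The sequences differ at residues 3 (1-based) — 1 in total.

1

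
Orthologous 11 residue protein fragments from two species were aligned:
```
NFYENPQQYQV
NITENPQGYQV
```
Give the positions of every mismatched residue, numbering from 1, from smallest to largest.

Scanning 1-based: 2: F/I; 3: Y/T; 8: Q/G.

2, 3, 8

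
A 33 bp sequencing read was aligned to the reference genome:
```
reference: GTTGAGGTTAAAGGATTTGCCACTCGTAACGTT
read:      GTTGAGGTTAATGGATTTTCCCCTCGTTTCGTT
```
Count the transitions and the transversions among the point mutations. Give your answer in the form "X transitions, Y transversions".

0 transitions, 5 transversions

Transitions (purine↔purine or pyrimidine↔pyrimidine): none.
Transversions (purine↔pyrimidine): 12 A→T, 19 G→T, 22 A→C, 28 A→T, 29 A→T.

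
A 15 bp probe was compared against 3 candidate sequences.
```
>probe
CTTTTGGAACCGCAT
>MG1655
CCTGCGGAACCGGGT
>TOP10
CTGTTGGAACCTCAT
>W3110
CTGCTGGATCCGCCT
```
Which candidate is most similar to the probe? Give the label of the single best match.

TOP10

MG1655 differs at 5 sites; TOP10 differs at 2 sites; W3110 differs at 4 sites. The closest is TOP10.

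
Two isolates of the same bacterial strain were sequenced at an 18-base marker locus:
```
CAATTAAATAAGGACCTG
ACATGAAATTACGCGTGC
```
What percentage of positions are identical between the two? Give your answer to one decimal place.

44.4%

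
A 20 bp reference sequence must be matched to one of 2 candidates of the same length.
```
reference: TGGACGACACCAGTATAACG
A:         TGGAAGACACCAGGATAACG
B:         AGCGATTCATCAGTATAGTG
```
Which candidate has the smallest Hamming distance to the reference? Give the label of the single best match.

A

A differs at 2 sites; B differs at 9 sites. The closest is A.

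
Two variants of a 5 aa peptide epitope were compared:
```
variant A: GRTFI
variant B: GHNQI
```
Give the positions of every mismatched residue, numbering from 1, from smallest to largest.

Differences at position 2 (R→H), position 3 (T→N), position 4 (F→Q).

2, 3, 4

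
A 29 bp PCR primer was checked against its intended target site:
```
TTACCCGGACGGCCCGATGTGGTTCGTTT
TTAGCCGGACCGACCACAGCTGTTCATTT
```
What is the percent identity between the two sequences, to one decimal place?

69.0%

Mismatches at positions 4, 11, 13, 16, 17, 18, 20, 21, 26 (1-based): 9 of 29.
Identical positions: 20/29 = 68.97% → 69.0%.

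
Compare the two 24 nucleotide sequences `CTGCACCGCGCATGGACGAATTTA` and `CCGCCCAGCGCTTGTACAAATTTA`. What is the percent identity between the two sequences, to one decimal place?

75.0%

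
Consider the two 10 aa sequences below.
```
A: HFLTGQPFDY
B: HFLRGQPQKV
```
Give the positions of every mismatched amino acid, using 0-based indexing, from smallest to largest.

Differences at position 3 (T→R), position 7 (F→Q), position 8 (D→K), position 9 (Y→V).

3, 7, 8, 9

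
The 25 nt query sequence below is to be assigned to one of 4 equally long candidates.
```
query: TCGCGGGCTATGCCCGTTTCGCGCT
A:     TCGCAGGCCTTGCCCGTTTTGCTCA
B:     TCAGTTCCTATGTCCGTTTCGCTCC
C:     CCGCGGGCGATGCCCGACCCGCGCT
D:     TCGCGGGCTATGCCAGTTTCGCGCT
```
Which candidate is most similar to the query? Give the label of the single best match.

Hamming distances to query — A: 6; B: 8; C: 5; D: 1.
Smallest is D with 1 mismatch.

D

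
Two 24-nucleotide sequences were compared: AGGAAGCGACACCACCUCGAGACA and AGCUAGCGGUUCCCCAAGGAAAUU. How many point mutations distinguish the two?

Comparing position by position, 12 positions differ: 3 (G/C), 4 (A/U), 9 (A/G), 10 (C/U), 11 (A/U), 14 (A/C), 16 (C/A), 17 (U/A), 18 (C/G), 21 (G/A), 23 (C/U), 24 (A/U).

12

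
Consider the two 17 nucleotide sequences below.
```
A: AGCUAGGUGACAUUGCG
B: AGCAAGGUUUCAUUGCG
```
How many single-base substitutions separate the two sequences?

3

Mismatches (1-based): site 4: U→A; site 9: G→U; site 10: A→U.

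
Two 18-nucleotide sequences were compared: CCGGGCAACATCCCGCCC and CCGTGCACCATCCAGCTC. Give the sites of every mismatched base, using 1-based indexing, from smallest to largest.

Differences at site 4 (G→T), site 8 (A→C), site 14 (C→A), site 17 (C→T).

4, 8, 14, 17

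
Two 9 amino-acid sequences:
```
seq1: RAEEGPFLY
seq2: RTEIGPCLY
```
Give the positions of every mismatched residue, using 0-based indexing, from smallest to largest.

Scanning 0-based: 1: A/T; 3: E/I; 6: F/C.

1, 3, 6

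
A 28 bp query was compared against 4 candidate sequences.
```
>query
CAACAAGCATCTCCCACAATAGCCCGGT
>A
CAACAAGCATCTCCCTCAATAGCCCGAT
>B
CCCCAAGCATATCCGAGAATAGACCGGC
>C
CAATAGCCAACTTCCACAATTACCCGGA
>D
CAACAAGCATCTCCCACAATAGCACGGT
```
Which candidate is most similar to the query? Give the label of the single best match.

A differs at 2 positions; B differs at 7 positions; C differs at 8 positions; D differs at 1 position. The closest is D.

D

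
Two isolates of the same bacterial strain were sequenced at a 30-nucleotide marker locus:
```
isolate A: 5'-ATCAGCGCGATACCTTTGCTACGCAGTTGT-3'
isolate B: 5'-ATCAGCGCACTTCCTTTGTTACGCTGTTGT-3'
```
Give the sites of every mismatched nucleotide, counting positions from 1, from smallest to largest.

9, 10, 12, 19, 25

Differences at site 9 (G→A), site 10 (A→C), site 12 (A→T), site 19 (C→T), site 25 (A→T).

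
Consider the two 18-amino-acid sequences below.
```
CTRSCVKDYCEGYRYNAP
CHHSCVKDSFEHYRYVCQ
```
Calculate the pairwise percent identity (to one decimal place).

55.6%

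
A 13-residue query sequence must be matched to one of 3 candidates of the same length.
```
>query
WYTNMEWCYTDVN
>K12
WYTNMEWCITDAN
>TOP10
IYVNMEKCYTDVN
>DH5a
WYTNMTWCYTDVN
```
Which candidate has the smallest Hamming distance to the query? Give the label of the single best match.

DH5a

K12 differs at 2 positions; TOP10 differs at 3 positions; DH5a differs at 1 position. The closest is DH5a.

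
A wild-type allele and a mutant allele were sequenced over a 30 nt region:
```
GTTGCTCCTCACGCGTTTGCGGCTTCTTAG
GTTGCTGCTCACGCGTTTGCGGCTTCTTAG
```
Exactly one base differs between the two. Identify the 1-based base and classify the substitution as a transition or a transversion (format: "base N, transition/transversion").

The sequences differ only at base 7: C→G (pyrimidine→purine), a transversion.

base 7, transversion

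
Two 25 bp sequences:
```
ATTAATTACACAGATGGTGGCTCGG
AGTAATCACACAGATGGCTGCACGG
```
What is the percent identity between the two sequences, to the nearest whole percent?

Mismatches at positions 2, 7, 18, 19, 22 (1-based): 5 of 25.
Identical positions: 20/25 = 80% → 80%.

80%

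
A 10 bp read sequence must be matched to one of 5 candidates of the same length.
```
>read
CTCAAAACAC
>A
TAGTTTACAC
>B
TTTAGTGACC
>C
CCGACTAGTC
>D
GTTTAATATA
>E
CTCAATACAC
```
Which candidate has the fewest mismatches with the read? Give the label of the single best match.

E

A differs at 6 sites; B differs at 7 sites; C differs at 6 sites; D differs at 7 sites; E differs at 1 site. The closest is E.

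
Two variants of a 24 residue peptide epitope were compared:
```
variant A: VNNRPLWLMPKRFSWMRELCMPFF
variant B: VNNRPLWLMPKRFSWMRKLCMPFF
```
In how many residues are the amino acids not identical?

1

Mismatches (1-based): residue 18: E→K.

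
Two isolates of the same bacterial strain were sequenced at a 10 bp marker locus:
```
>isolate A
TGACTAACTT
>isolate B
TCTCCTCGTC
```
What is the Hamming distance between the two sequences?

7

Comparing position by position, 7 sites differ: 2 (G/C), 3 (A/T), 5 (T/C), 6 (A/T), 7 (A/C), 8 (C/G), 10 (T/C).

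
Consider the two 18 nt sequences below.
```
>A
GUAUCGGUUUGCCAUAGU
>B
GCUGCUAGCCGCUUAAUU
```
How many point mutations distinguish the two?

12

Comparing position by position, 12 bases differ: 2 (U/C), 3 (A/U), 4 (U/G), 6 (G/U), 7 (G/A), 8 (U/G), 9 (U/C), 10 (U/C), 13 (C/U), 14 (A/U), 15 (U/A), 17 (G/U).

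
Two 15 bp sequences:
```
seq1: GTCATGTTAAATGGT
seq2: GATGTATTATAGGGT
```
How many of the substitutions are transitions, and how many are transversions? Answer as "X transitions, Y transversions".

3 transitions, 3 transversions

Mismatches (1-based):
base 2: T→A (pyrimidine→purine, transversion)
base 3: C→T (pyrimidine→pyrimidine, transition)
base 4: A→G (purine→purine, transition)
base 6: G→A (purine→purine, transition)
base 10: A→T (purine→pyrimidine, transversion)
base 12: T→G (pyrimidine→purine, transversion)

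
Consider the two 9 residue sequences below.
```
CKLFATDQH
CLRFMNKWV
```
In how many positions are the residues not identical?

Comparing position by position, 7 positions differ: 2 (K/L), 3 (L/R), 5 (A/M), 6 (T/N), 7 (D/K), 8 (Q/W), 9 (H/V).

7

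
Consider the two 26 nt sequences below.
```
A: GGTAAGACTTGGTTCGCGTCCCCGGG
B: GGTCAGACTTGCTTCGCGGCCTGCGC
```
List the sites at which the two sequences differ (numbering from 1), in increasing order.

4, 12, 19, 22, 23, 24, 26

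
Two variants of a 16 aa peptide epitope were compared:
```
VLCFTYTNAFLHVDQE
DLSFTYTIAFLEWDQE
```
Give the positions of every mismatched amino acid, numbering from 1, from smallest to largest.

1, 3, 8, 12, 13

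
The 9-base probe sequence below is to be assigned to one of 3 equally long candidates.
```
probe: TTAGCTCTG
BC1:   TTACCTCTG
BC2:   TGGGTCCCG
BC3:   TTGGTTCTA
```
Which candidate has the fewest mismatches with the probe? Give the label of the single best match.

Hamming distances to probe — BC1: 1; BC2: 5; BC3: 3.
Smallest is BC1 with 1 mismatch.

BC1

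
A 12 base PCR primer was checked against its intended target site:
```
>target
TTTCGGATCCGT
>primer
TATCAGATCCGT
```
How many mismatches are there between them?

2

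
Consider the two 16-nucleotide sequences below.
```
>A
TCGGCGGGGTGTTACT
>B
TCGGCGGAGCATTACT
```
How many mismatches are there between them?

3

Comparing position by position, 3 bases differ: 8 (G/A), 10 (T/C), 11 (G/A).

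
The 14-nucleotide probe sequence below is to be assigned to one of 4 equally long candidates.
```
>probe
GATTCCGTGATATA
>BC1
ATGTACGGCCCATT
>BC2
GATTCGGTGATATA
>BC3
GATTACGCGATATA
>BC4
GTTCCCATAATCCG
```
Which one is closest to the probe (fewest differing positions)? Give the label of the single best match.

Hamming distances to probe — BC1: 9; BC2: 1; BC3: 2; BC4: 7.
Smallest is BC2 with 1 mismatch.

BC2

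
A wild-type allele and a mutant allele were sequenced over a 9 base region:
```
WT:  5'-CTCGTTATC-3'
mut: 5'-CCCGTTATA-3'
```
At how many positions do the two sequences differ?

Mismatches (1-based): position 2: T→C; position 9: C→A.

2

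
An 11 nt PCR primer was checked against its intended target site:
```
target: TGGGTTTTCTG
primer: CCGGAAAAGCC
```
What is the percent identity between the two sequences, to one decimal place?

18.2%

9 positions differ (1, 2, 5, 6, 7, 8, 9, 10, 11), so 2 of 11 match: 2/11 = 18.18%.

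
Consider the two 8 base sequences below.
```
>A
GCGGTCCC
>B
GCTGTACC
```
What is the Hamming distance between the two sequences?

2

Mismatches (1-based): base 3: G→T; base 6: C→A.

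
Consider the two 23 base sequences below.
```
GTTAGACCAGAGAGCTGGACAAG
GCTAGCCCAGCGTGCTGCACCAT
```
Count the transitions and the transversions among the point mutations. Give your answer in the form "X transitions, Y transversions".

Mismatches (1-based):
base 2: T→C (pyrimidine→pyrimidine, transition)
base 6: A→C (purine→pyrimidine, transversion)
base 11: A→C (purine→pyrimidine, transversion)
base 13: A→T (purine→pyrimidine, transversion)
base 18: G→C (purine→pyrimidine, transversion)
base 21: A→C (purine→pyrimidine, transversion)
base 23: G→T (purine→pyrimidine, transversion)

1 transition, 6 transversions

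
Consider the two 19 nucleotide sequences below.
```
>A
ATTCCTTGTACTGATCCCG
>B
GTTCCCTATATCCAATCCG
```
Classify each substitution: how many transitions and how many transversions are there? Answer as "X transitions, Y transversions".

6 transitions, 2 transversions

Mismatches (1-based):
site 1: A→G (purine→purine, transition)
site 6: T→C (pyrimidine→pyrimidine, transition)
site 8: G→A (purine→purine, transition)
site 11: C→T (pyrimidine→pyrimidine, transition)
site 12: T→C (pyrimidine→pyrimidine, transition)
site 13: G→C (purine→pyrimidine, transversion)
site 15: T→A (pyrimidine→purine, transversion)
site 16: C→T (pyrimidine→pyrimidine, transition)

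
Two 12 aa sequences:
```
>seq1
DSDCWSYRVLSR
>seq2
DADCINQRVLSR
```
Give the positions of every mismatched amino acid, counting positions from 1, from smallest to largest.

2, 5, 6, 7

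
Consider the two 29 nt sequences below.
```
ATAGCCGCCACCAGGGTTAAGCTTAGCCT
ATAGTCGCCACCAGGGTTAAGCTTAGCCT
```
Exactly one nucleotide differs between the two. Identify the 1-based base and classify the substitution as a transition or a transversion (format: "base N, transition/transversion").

base 5, transition

Base 5 changes C→T. C is a pyrimidine and T is a pyrimidine, so this is a transition.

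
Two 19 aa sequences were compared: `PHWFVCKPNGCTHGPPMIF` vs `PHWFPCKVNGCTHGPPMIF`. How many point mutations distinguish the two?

2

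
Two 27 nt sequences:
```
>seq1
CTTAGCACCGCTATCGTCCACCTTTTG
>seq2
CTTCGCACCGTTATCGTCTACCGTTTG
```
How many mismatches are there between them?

4

Mismatches (1-based): site 4: A→C; site 11: C→T; site 19: C→T; site 23: T→G.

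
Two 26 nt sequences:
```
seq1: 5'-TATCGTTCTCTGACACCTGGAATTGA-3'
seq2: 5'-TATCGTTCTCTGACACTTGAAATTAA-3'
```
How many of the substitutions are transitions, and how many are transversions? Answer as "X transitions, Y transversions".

3 transitions, 0 transversions

Mismatches (1-based):
base 17: C→T (pyrimidine→pyrimidine, transition)
base 20: G→A (purine→purine, transition)
base 25: G→A (purine→purine, transition)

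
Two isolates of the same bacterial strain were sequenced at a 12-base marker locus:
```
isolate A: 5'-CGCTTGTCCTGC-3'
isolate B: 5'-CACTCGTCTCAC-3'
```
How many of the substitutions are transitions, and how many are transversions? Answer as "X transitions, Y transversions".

Transitions (purine↔purine or pyrimidine↔pyrimidine): 2 G→A, 5 T→C, 9 C→T, 10 T→C, 11 G→A.
Transversions (purine↔pyrimidine): none.

5 transitions, 0 transversions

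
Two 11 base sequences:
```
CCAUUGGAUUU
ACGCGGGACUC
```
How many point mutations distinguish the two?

6

Mismatches (1-based): site 1: C→A; site 3: A→G; site 4: U→C; site 5: U→G; site 9: U→C; site 11: U→C.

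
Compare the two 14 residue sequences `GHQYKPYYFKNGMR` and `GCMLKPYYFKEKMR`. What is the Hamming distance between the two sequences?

5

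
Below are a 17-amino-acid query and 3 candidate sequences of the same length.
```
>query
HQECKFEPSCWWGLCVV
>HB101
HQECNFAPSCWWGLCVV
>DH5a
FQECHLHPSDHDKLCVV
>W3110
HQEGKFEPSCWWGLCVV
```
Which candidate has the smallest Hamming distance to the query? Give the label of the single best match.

Hamming distances to query — HB101: 2; DH5a: 8; W3110: 1.
Smallest is W3110 with 1 mismatch.

W3110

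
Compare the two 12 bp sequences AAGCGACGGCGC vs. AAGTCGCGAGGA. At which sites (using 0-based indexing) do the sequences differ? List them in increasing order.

Scanning 0-based: 3: C/T; 4: G/C; 5: A/G; 8: G/A; 9: C/G; 11: C/A.

3, 4, 5, 8, 9, 11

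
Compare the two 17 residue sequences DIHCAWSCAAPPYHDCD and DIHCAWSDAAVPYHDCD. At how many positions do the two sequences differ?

2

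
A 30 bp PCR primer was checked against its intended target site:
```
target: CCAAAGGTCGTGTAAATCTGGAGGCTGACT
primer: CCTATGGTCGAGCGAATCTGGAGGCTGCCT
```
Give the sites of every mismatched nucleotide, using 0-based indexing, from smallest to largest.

2, 4, 10, 12, 13, 27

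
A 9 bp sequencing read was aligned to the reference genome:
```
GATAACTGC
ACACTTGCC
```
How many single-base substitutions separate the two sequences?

8

The sequences differ at bases 1, 2, 3, 4, 5, 6, 7, 8 (1-based) — 8 in total.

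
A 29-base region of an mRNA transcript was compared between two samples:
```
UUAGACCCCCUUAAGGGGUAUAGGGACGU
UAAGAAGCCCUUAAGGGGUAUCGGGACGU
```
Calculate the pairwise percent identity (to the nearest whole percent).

4 positions differ (2, 6, 7, 22), so 25 of 29 match: 25/29 = 86.21%.

86%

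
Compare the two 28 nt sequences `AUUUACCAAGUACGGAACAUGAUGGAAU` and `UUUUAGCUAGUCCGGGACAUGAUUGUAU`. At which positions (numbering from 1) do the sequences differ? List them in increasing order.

1, 6, 8, 12, 16, 24, 26

Differences at position 1 (A→U), position 6 (C→G), position 8 (A→U), position 12 (A→C), position 16 (A→G), position 24 (G→U), position 26 (A→U).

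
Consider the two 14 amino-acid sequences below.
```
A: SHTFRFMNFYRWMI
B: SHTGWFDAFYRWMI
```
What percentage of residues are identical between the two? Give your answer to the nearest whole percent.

Mismatches at positions 4, 5, 7, 8 (1-based): 4 of 14.
Identical positions: 10/14 = 71.43% → 71%.

71%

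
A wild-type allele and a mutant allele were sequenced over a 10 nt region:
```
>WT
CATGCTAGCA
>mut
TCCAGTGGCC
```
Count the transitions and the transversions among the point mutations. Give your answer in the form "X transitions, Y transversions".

4 transitions, 3 transversions

Mismatches (1-based):
base 1: C→T (pyrimidine→pyrimidine, transition)
base 2: A→C (purine→pyrimidine, transversion)
base 3: T→C (pyrimidine→pyrimidine, transition)
base 4: G→A (purine→purine, transition)
base 5: C→G (pyrimidine→purine, transversion)
base 7: A→G (purine→purine, transition)
base 10: A→C (purine→pyrimidine, transversion)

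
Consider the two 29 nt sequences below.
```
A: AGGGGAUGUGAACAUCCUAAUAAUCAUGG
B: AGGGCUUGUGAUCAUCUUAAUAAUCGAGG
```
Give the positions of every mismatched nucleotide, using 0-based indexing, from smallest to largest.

4, 5, 11, 16, 25, 26

Differences at position 4 (G→C), position 5 (A→U), position 11 (A→U), position 16 (C→U), position 25 (A→G), position 26 (U→A).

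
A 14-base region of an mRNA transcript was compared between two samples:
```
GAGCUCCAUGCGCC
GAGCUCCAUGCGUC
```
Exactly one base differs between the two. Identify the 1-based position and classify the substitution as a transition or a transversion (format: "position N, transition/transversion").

Position 13 changes C→U. C is a pyrimidine and U is a pyrimidine, so this is a transition.

position 13, transition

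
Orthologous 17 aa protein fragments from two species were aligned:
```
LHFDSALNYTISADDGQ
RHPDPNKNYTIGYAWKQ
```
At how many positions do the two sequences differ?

Comparing position by position, 10 positions differ: 1 (L/R), 3 (F/P), 5 (S/P), 6 (A/N), 7 (L/K), 12 (S/G), 13 (A/Y), 14 (D/A), 15 (D/W), 16 (G/K).

10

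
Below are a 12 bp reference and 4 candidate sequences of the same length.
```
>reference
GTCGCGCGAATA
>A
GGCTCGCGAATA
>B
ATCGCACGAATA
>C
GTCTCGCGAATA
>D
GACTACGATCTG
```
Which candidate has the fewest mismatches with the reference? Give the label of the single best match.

C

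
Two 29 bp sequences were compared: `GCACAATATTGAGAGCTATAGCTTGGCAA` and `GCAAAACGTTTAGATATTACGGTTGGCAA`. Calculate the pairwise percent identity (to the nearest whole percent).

Mismatches at positions 4, 7, 8, 11, 15, 16, 18, 19, 20, 22 (1-based): 10 of 29.
Identical positions: 19/29 = 65.52% → 66%.

66%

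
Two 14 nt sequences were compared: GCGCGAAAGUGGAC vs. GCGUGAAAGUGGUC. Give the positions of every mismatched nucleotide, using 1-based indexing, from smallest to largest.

Differences at position 4 (C→U), position 13 (A→U).

4, 13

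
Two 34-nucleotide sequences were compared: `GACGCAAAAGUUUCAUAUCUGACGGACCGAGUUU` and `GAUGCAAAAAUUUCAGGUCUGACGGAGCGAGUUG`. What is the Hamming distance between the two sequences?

The sequences differ at positions 3, 10, 16, 17, 27, 34 (1-based) — 6 in total.

6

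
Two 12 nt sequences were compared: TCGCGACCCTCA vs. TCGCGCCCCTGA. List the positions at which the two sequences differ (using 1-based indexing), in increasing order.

6, 11

Scanning 1-based: 6: A/C; 11: C/G.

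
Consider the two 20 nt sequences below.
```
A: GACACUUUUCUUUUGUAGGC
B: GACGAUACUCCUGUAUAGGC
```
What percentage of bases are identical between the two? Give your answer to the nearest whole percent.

65%

Mismatches at positions 4, 5, 7, 8, 11, 13, 15 (1-based): 7 of 20.
Identical positions: 13/20 = 65% → 65%.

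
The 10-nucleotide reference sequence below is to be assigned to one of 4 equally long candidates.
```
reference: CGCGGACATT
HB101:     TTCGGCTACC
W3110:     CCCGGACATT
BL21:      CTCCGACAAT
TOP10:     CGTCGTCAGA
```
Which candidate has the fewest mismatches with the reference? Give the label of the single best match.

HB101 differs at 6 bases; W3110 differs at 1 base; BL21 differs at 3 bases; TOP10 differs at 5 bases. The closest is W3110.

W3110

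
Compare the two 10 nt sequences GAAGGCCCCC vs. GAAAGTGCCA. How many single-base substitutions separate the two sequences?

Mismatches (1-based): position 4: G→A; position 6: C→T; position 7: C→G; position 10: C→A.

4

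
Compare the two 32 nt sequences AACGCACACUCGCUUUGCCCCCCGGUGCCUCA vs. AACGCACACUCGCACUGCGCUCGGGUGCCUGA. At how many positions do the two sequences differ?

6

Comparing position by position, 6 positions differ: 14 (U/A), 15 (U/C), 19 (C/G), 21 (C/U), 23 (C/G), 31 (C/G).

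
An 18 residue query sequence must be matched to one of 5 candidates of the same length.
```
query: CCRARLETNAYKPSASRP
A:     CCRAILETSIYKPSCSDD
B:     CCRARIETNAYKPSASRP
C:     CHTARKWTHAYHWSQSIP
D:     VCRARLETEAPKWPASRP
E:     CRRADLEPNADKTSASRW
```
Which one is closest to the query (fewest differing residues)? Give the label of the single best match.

Hamming distances to query — A: 6; B: 1; C: 9; D: 5; E: 6.
Smallest is B with 1 mismatch.

B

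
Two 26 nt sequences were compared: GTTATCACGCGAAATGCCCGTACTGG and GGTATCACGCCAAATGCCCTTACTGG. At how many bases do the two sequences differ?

3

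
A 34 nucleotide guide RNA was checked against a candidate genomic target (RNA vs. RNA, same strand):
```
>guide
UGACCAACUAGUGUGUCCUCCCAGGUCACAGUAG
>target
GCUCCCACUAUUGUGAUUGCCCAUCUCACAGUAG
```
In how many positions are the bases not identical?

11

Comparing position by position, 11 positions differ: 1 (U/G), 2 (G/C), 3 (A/U), 6 (A/C), 11 (G/U), 16 (U/A), 17 (C/U), 18 (C/U), 19 (U/G), 24 (G/U), 25 (G/C).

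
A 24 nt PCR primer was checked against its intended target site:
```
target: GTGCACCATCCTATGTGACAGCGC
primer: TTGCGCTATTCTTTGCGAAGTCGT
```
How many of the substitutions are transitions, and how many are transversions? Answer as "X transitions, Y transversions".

6 transitions, 4 transversions

Transitions (purine↔purine or pyrimidine↔pyrimidine): 5 A→G, 7 C→T, 10 C→T, 16 T→C, 20 A→G, 24 C→T.
Transversions (purine↔pyrimidine): 1 G→T, 13 A→T, 19 C→A, 21 G→T.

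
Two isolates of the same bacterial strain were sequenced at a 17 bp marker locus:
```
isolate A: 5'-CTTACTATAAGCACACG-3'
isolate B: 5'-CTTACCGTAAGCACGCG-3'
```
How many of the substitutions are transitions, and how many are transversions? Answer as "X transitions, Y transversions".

3 transitions, 0 transversions

Transitions (purine↔purine or pyrimidine↔pyrimidine): 6 T→C, 7 A→G, 15 A→G.
Transversions (purine↔pyrimidine): none.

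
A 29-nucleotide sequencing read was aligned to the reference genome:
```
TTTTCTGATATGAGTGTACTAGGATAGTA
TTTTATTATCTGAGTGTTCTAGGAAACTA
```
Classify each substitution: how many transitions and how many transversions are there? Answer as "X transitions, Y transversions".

0 transitions, 6 transversions

Mismatches (1-based):
site 5: C→A (pyrimidine→purine, transversion)
site 7: G→T (purine→pyrimidine, transversion)
site 10: A→C (purine→pyrimidine, transversion)
site 18: A→T (purine→pyrimidine, transversion)
site 25: T→A (pyrimidine→purine, transversion)
site 27: G→C (purine→pyrimidine, transversion)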